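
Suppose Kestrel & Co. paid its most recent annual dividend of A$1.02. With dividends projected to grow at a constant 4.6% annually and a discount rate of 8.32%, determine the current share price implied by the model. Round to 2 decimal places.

A$28.68

Gordon growth model: P₀ = D₁/(r − g). D₁ = 1.02 × (1 + 0.046) = 1.0669.
P₀ = 1.0669 / (0.0832 − 0.046) = 1.0669 / 0.0372 = 28.6806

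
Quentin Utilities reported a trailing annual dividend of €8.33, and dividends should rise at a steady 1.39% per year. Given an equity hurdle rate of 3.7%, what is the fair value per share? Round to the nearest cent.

€365.62

Gordon growth model: P₀ = D₁/(r − g). D₁ = 8.33 × (1 + 0.0139) = 8.4458.
P₀ = 8.4458 / (0.037 − 0.0139) = 8.4458 / 0.0231 = 365.6185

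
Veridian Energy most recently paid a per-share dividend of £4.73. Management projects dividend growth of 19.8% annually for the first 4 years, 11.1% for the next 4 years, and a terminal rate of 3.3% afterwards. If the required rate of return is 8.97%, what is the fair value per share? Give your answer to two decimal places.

£189.15

Three-stage DDM. Project D₁…D_8; terminal Gordon value at t=8 with g = 0.033; discount at r = 0.0897.
D_1 = 5.6665
D_2 = 6.7885
D_3 = 8.1326
D_4 = 9.7429
D_5 = 10.8244
D_6 = 12.0259
D_7 = 13.3607
D_8 = 14.8438
TV_8 = 15.3336/(0.0897−0.033) = 270.4344
P₀ = Σ Dₜ/(1+r)ᵗ + TV_8/(1+r)^8 = 189.1491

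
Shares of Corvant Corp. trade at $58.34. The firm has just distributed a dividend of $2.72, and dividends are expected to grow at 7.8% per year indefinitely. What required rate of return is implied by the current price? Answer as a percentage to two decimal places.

12.83%

Rearranging the constant-growth DDM: r = D₁/P₀ + g.
D₁ = 2.72 × (1 + 0.078) = 2.9322.
r = 2.9322 / 58.34 + 0.078 = 0.05026 + 0.078 = 0.12826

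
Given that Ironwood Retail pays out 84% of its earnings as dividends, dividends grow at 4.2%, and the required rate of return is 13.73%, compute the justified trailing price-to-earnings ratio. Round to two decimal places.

9.18

Justified trailing P/E = b(1+g)/(r−g) = 0.84×(1+0.042)/(0.1373−0.042) = 9.1845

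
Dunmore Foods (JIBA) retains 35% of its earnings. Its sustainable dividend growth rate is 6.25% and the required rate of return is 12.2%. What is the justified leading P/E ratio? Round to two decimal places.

Payout ratio b = 1 − 0.35 = 0.65.
Justified leading P/E = b/(r−g) = 0.65/(0.122−0.0625) = 10.9244

10.92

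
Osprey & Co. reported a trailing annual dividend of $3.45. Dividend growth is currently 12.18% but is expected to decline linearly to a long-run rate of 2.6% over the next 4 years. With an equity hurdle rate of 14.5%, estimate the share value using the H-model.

$35.30

H-model: P₀ = D₀[(1+g_L) + H(g_S−g_L)]/(r−g_L), with H = 4/2 = 2.
P₀ = 3.45 × [(1+0.026) + 2×(0.1218−0.026)] / (0.145−0.026)
   = 3.45 × 1.2176 / 0.119 = 35.3002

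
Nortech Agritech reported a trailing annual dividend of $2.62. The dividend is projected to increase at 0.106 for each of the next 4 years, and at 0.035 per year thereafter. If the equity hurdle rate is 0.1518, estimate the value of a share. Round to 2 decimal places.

Two-stage DDM. Project D₁…D_4 at 0.106, terminal growth 0.035, discount at r = 0.1518.
D_1 = 2.8977
D_2 = 3.2049
D_3 = 3.5446
D_4 = 3.9203
Terminal value at t=4: TV = D_5/(r−g) = 4.0575/(0.1518−0.035) = 34.7392
P₀ = 2.8977/(1+0.1518)^1 + 3.2049/(1+0.1518)^2 + 3.5446/(1+0.1518)^3 + 3.9203/(1+0.1518)^4 + 34.7392/(1+0.1518)^4 = 29.2172

$29.22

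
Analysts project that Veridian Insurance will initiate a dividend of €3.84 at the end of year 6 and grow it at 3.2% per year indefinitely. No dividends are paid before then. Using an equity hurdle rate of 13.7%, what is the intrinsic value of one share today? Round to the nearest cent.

Deferred-dividend DDM. At t=5 the remaining stream is a growing perpetuity with first payment D_6 = 3.84.
V_5 = D_6/(r−g) = 3.84/(0.137−0.032) = 36.5714
P₀ = V_5/(1+r)^5 = 36.5714/(1+0.137)^5 = 19.2460

€19.25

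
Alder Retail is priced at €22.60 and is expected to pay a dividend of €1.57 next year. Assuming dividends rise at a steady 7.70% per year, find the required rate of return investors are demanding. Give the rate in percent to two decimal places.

14.65%

Rearranging the constant-growth DDM: r = D₁/P₀ + g.
r = 1.5700 / 22.60 + 0.077 = 0.06947 + 0.077 = 0.14647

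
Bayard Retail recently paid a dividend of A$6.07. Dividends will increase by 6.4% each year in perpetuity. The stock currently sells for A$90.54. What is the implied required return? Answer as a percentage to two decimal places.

Rearranging the constant-growth DDM: r = D₁/P₀ + g.
D₁ = 6.07 × (1 + 0.064) = 6.4585.
r = 6.4585 / 90.54 + 0.064 = 0.07133 + 0.064 = 0.13533

13.53%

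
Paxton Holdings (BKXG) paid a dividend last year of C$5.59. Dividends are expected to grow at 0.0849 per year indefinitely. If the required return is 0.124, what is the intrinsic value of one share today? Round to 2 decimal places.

Gordon growth model: P₀ = D₁/(r − g). D₁ = 5.59 × (1 + 0.0849) = 6.0646.
P₀ = 6.0646 / (0.124 − 0.0849) = 6.0646 / 0.0391 = 155.1046

C$155.10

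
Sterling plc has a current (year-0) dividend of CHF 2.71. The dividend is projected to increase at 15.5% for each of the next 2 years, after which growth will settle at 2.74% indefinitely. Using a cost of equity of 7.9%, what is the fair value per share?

Two-stage DDM. Project D₁…D_2 at 0.155, terminal growth 0.0274, discount at r = 0.079.
D_1 = 3.1301
D_2 = 3.6152
Terminal value at t=2: TV = D_3/(r−g) = 3.7143/(0.079−0.0274) = 71.9819
P₀ = 3.1301/(1+0.079)^1 + 3.6152/(1+0.079)^2 + 71.9819/(1+0.079)^2 = 67.8334

CHF 67.83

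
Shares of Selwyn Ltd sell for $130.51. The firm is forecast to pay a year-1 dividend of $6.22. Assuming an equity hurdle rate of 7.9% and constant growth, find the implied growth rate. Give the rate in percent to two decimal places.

3.13%

From P₀ = D₁/(r − g), the implied growth is g = r − D₁/P₀.
g = 0.079 − 6.22/130.51 = 0.079 − 0.04766 = 0.03134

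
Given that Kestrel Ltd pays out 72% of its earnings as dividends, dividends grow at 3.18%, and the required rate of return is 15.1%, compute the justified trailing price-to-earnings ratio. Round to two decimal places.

6.23

Justified trailing P/E = b(1+g)/(r−g) = 0.72×(1+0.0318)/(0.151−0.0318) = 6.2323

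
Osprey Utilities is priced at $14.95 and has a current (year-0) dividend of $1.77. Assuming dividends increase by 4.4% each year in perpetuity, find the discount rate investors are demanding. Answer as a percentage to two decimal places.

Rearranging the constant-growth DDM: r = D₁/P₀ + g.
D₁ = 1.77 × (1 + 0.044) = 1.8479.
r = 1.8479 / 14.95 + 0.044 = 0.12360 + 0.044 = 0.16760

16.76%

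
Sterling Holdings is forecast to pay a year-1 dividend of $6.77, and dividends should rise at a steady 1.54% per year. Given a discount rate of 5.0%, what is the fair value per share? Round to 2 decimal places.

$195.66

Gordon growth model: P₀ = D₁/(r − g), with D₁ = 6.77 given directly.
P₀ = 6.7700 / (0.05 − 0.0154) = 6.7700 / 0.0346 = 195.6647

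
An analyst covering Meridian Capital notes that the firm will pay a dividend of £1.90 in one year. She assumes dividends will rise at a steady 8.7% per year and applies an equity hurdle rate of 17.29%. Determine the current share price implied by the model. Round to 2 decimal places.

Gordon growth model: P₀ = D₁/(r − g), with D₁ = 1.90 given directly.
P₀ = 1.9000 / (0.1729 − 0.087) = 1.9000 / 0.0859 = 22.1187

£22.12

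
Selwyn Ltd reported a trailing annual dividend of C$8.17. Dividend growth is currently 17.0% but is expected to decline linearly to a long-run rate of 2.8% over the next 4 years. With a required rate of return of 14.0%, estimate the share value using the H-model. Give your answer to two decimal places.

C$95.71

H-model: P₀ = D₀[(1+g_L) + H(g_S−g_L)]/(r−g_L), with H = 4/2 = 2.
P₀ = 8.17 × [(1+0.028) + 2×(0.17−0.028)] / (0.14−0.028)
   = 8.17 × 1.3120 / 0.112 = 95.7057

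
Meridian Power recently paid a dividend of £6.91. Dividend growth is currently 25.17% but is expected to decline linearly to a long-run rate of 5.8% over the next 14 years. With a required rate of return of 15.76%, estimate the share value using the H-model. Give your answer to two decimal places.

£167.47

H-model: P₀ = D₀[(1+g_L) + H(g_S−g_L)]/(r−g_L), with H = 14/2 = 7.
P₀ = 6.91 × [(1+0.058) + 7×(0.2517−0.058)] / (0.1576−0.058)
   = 6.91 × 2.4139 / 0.0996 = 167.4704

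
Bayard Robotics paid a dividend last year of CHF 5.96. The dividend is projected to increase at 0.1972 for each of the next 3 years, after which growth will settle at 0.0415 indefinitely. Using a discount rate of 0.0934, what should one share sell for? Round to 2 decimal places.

CHF 178.50

Two-stage DDM. Project D₁…D_3 at 0.1972, terminal growth 0.0415, discount at r = 0.0934.
D_1 = 7.1353
D_2 = 8.5424
D_3 = 10.2270
Terminal value at t=3: TV = D_4/(r−g) = 10.6514/(0.0934−0.0415) = 205.2288
P₀ = 7.1353/(1+0.0934)^1 + 8.5424/(1+0.0934)^2 + 10.2270/(1+0.0934)^3 + 205.2288/(1+0.0934)^3 = 178.4953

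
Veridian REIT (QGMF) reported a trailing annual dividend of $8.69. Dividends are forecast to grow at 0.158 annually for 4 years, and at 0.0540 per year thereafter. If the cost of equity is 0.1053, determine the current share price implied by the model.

$254.21

Two-stage DDM. Project D₁…D_4 at 0.158, terminal growth 0.054, discount at r = 0.1053.
D_1 = 10.0630
D_2 = 11.6530
D_3 = 13.4941
D_4 = 15.6262
Terminal value at t=4: TV = D_5/(r−g) = 16.4700/(0.1053−0.054) = 321.0534
P₀ = 10.0630/(1+0.1053)^1 + 11.6530/(1+0.1053)^2 + 13.4941/(1+0.1053)^3 + 15.6262/(1+0.1053)^4 + 321.0534/(1+0.1053)^4 = 254.2137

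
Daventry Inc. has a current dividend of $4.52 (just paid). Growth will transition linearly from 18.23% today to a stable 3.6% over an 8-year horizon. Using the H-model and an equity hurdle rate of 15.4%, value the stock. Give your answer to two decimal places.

$62.10

H-model: P₀ = D₀[(1+g_L) + H(g_S−g_L)]/(r−g_L), with H = 8/2 = 4.
P₀ = 4.52 × [(1+0.036) + 4×(0.1823−0.036)] / (0.154−0.036)
   = 4.52 × 1.6212 / 0.118 = 62.1002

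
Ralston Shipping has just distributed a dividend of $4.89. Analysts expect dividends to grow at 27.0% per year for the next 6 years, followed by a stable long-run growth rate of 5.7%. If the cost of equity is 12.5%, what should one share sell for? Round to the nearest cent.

$203.13

Two-stage DDM. Project D₁…D_6 at 0.27, terminal growth 0.057, discount at r = 0.125.
D_1 = 6.2103
D_2 = 7.8871
D_3 = 10.0166
D_4 = 12.7211
D_5 = 16.1558
D_6 = 20.5178
Terminal value at t=6: TV = D_7/(r−g) = 21.6873/(0.125−0.057) = 318.9314
P₀ = 6.2103/(1+0.125)^1 + 7.8871/(1+0.125)^2 + 10.0166/(1+0.125)^3 + 12.7211/(1+0.125)^4 + 16.1558/(1+0.125)^5 + 20.5178/(1+0.125)^6 + 318.9314/(1+0.125)^6 = 203.1342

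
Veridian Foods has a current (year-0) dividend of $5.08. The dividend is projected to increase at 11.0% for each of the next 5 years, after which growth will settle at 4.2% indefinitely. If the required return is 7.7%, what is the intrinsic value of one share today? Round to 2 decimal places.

Two-stage DDM. Project D₁…D_5 at 0.11, terminal growth 0.042, discount at r = 0.077.
D_1 = 5.6388
D_2 = 6.2591
D_3 = 6.9476
D_4 = 7.7118
D_5 = 8.5601
Terminal value at t=5: TV = D_6/(r−g) = 8.9196/(0.077−0.042) = 254.8463
P₀ = 5.6388/(1+0.077)^1 + 6.2591/(1+0.077)^2 + 6.9476/(1+0.077)^3 + 7.7118/(1+0.077)^4 + 8.5601/(1+0.077)^5 + 254.8463/(1+0.077)^5 = 203.7057

$203.71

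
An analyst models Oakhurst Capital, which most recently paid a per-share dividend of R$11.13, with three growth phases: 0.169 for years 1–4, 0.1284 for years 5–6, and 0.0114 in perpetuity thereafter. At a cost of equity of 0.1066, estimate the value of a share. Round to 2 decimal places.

Three-stage DDM. Project D₁…D_6; terminal Gordon value at t=6 with g = 0.0114; discount at r = 0.1066.
D_1 = 13.0110
D_2 = 15.2098
D_3 = 17.7803
D_4 = 20.7852
D_5 = 23.4540
D_6 = 26.4655
TV_6 = 26.7672/(0.1066−0.0114) = 281.1677
P₀ = Σ Dₜ/(1+r)ᵗ + TV_6/(1+r)^6 = 232.8227

R$232.82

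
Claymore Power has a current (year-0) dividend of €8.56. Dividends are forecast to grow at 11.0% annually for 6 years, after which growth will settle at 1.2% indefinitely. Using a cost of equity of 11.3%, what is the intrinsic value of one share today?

€135.27

Two-stage DDM. Project D₁…D_6 at 0.11, terminal growth 0.012, discount at r = 0.113.
D_1 = 9.5016
D_2 = 10.5468
D_3 = 11.7069
D_4 = 12.9947
D_5 = 14.4241
D_6 = 16.0107
Terminal value at t=6: TV = D_7/(r−g) = 16.2029/(0.113−0.012) = 160.4245
P₀ = 9.5016/(1+0.113)^1 + 10.5468/(1+0.113)^2 + 11.7069/(1+0.113)^3 + 12.9947/(1+0.113)^4 + 14.4241/(1+0.113)^5 + 16.0107/(1+0.113)^6 + 160.4245/(1+0.113)^6 = 135.2694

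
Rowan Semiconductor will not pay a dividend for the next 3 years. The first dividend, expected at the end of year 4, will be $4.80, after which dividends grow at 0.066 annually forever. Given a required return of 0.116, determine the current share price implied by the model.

Deferred-dividend DDM. At t=3 the remaining stream is a growing perpetuity with first payment D_4 = 4.80.
V_3 = D_4/(r−g) = 4.80/(0.116−0.066) = 96.0000
P₀ = V_3/(1+r)^3 = 96.0000/(1+0.116)^3 = 69.0683

$69.07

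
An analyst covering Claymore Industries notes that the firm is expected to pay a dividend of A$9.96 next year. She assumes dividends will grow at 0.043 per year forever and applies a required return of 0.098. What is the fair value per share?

A$181.09

Gordon growth model: P₀ = D₁/(r − g), with D₁ = 9.96 given directly.
P₀ = 9.9600 / (0.098 − 0.043) = 9.9600 / 0.055 = 181.0909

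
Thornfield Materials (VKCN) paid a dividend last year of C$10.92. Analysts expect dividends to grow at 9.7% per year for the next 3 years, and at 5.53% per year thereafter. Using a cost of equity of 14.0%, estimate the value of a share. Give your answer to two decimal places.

Two-stage DDM. Project D₁…D_3 at 0.097, terminal growth 0.0553, discount at r = 0.14.
D_1 = 11.9792
D_2 = 13.1412
D_3 = 14.4159
Terminal value at t=3: TV = D_4/(r−g) = 15.2131/(0.14−0.0553) = 179.6119
P₀ = 11.9792/(1+0.14)^1 + 13.1412/(1+0.14)^2 + 14.4159/(1+0.14)^3 + 179.6119/(1+0.14)^3 = 151.5831

C$151.58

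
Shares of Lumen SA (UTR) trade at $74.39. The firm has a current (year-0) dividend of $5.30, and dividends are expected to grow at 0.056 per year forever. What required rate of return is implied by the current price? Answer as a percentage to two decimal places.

Rearranging the constant-growth DDM: r = D₁/P₀ + g.
D₁ = 5.30 × (1 + 0.056) = 5.5968.
r = 5.5968 / 74.39 + 0.056 = 0.07524 + 0.056 = 0.13124

13.12%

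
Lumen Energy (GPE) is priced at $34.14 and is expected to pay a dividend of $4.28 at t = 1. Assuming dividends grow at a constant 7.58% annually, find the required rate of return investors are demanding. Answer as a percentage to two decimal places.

Rearranging the constant-growth DDM: r = D₁/P₀ + g.
r = 4.2800 / 34.14 + 0.0758 = 0.12537 + 0.0758 = 0.20117

20.12%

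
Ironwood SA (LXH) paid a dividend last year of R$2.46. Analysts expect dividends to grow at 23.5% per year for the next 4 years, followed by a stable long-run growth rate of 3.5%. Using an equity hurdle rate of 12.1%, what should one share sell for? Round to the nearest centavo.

R$56.22

Two-stage DDM. Project D₁…D_4 at 0.235, terminal growth 0.035, discount at r = 0.121.
D_1 = 3.0381
D_2 = 3.7521
D_3 = 4.6338
D_4 = 5.7227
Terminal value at t=4: TV = D_5/(r−g) = 5.9230/(0.121−0.035) = 68.8723
P₀ = 3.0381/(1+0.121)^1 + 3.7521/(1+0.121)^2 + 4.6338/(1+0.121)^3 + 5.7227/(1+0.121)^4 + 68.8723/(1+0.121)^4 = 56.2229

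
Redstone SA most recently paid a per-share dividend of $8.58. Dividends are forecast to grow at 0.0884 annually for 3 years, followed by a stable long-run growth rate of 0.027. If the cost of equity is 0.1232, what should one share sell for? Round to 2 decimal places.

$107.52

Two-stage DDM. Project D₁…D_3 at 0.0884, terminal growth 0.027, discount at r = 0.1232.
D_1 = 9.3385
D_2 = 10.1640
D_3 = 11.0625
Terminal value at t=3: TV = D_4/(r−g) = 11.3612/(0.1232−0.027) = 118.0996
P₀ = 9.3385/(1+0.1232)^1 + 10.1640/(1+0.1232)^2 + 11.0625/(1+0.1232)^3 + 118.0996/(1+0.1232)^3 = 107.5222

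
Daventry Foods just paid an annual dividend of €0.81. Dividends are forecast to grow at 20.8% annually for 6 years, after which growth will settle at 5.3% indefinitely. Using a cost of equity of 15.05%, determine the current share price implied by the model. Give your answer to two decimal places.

Two-stage DDM. Project D₁…D_6 at 0.208, terminal growth 0.053, discount at r = 0.1505.
D_1 = 0.9785
D_2 = 1.1820
D_3 = 1.4279
D_4 = 1.7249
D_5 = 2.0836
D_6 = 2.5170
Terminal value at t=6: TV = D_7/(r−g) = 2.6504/(0.1505−0.053) = 27.1838
P₀ = 0.9785/(1+0.1505)^1 + 1.1820/(1+0.1505)^2 + 1.4279/(1+0.1505)^3 + 1.7249/(1+0.1505)^4 + 2.0836/(1+0.1505)^5 + 2.5170/(1+0.1505)^6 + 27.1838/(1+0.1505)^6 = 17.5063

€17.51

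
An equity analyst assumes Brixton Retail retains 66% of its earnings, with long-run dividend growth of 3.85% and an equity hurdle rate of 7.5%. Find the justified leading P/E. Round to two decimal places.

Payout ratio b = 1 − 0.66 = 0.34.
Justified leading P/E = b/(r−g) = 0.34/(0.075−0.0385) = 9.3151

9.32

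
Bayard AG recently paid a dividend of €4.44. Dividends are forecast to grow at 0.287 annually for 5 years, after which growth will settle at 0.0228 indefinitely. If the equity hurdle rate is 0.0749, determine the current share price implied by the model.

€253.83

Two-stage DDM. Project D₁…D_5 at 0.287, terminal growth 0.0228, discount at r = 0.0749.
D_1 = 5.7143
D_2 = 7.3543
D_3 = 9.4650
D_4 = 12.1814
D_5 = 15.6775
Terminal value at t=5: TV = D_6/(r−g) = 16.0349/(0.0749−0.0228) = 307.7717
P₀ = 5.7143/(1+0.0749)^1 + 7.3543/(1+0.0749)^2 + 9.4650/(1+0.0749)^3 + 12.1814/(1+0.0749)^4 + 15.6775/(1+0.0749)^5 + 307.7717/(1+0.0749)^5 = 253.8332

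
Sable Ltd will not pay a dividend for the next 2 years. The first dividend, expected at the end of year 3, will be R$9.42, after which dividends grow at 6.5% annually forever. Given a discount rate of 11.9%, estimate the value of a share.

R$139.31

Deferred-dividend DDM. At t=2 the remaining stream is a growing perpetuity with first payment D_3 = 9.42.
V_2 = D_3/(r−g) = 9.42/(0.119−0.065) = 174.4444
P₀ = V_2/(1+r)^2 = 174.4444/(1+0.119)^2 = 139.3147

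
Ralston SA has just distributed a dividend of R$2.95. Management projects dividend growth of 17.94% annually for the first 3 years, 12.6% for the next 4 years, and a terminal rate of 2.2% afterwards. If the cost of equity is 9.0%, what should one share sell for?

R$90.57

Three-stage DDM. Project D₁…D_7; terminal Gordon value at t=7 with g = 0.022; discount at r = 0.09.
D_1 = 3.4792
D_2 = 4.1034
D_3 = 4.8396
D_4 = 5.4493
D_5 = 6.1360
D_6 = 6.9091
D_7 = 7.7796
TV_7 = 7.9508/(0.09−0.022) = 116.9233
P₀ = Σ Dₜ/(1+r)ᵗ + TV_7/(1+r)^7 = 90.5675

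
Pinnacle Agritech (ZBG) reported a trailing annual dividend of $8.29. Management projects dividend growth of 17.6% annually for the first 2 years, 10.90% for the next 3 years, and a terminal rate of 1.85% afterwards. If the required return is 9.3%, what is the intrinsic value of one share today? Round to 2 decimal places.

$185.20

Three-stage DDM. Project D₁…D_5; terminal Gordon value at t=5 with g = 0.0185; discount at r = 0.093.
D_1 = 9.7490
D_2 = 11.4649
D_3 = 12.7145
D_4 = 14.1004
D_5 = 15.6374
TV_5 = 15.9267/(0.093−0.0185) = 213.7807
P₀ = Σ Dₜ/(1+r)ᵗ + TV_5/(1+r)^5 = 185.2045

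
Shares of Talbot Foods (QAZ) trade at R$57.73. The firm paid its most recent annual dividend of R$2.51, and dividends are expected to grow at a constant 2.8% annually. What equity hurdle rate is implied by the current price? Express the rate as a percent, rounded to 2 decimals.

Rearranging the constant-growth DDM: r = D₁/P₀ + g.
D₁ = 2.51 × (1 + 0.028) = 2.5803.
r = 2.5803 / 57.73 + 0.028 = 0.04470 + 0.028 = 0.07270

7.27%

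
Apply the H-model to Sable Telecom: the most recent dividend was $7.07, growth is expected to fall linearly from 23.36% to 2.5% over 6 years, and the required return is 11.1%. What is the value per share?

H-model: P₀ = D₀[(1+g_L) + H(g_S−g_L)]/(r−g_L), with H = 6/2 = 3.
P₀ = 7.07 × [(1+0.025) + 3×(0.2336−0.025)] / (0.111−0.025)
   = 7.07 × 1.6508 / 0.086 = 135.7111

$135.71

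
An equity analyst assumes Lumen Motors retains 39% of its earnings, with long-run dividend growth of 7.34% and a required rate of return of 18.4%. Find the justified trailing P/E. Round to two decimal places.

5.92

Payout ratio b = 1 − 0.39 = 0.61.
Justified trailing P/E = b(1+g)/(r−g) = 0.61×(1+0.0734)/(0.184−0.0734) = 5.9202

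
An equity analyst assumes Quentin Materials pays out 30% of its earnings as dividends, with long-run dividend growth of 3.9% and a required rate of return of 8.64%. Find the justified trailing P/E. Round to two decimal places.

6.58

Justified trailing P/E = b(1+g)/(r−g) = 0.30×(1+0.039)/(0.0864−0.039) = 6.5759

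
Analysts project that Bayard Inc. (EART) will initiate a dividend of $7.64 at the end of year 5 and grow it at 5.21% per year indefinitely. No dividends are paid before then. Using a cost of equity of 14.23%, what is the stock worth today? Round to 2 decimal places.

$49.75

Deferred-dividend DDM. At t=4 the remaining stream is a growing perpetuity with first payment D_5 = 7.64.
V_4 = D_5/(r−g) = 7.64/(0.1423−0.0521) = 84.7007
P₀ = V_4/(1+r)^4 = 84.7007/(1+0.1423)^4 = 49.7469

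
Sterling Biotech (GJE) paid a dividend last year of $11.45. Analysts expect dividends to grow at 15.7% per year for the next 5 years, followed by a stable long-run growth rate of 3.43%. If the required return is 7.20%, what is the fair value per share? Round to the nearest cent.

$532.44

Two-stage DDM. Project D₁…D_5 at 0.157, terminal growth 0.0343, discount at r = 0.072.
D_1 = 13.2477
D_2 = 15.3275
D_3 = 17.7340
D_4 = 20.5182
D_5 = 23.7395
Terminal value at t=5: TV = D_6/(r−g) = 24.5538/(0.072−0.0343) = 651.2946
P₀ = 13.2477/(1+0.072)^1 + 15.3275/(1+0.072)^2 + 17.7340/(1+0.072)^3 + 20.5182/(1+0.072)^4 + 23.7395/(1+0.072)^5 + 651.2946/(1+0.072)^5 = 532.4448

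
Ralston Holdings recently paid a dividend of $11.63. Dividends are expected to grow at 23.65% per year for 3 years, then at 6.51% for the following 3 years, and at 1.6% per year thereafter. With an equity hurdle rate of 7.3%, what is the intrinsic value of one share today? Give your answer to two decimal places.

Three-stage DDM. Project D₁…D_6; terminal Gordon value at t=6 with g = 0.016; discount at r = 0.073.
D_1 = 14.3805
D_2 = 17.7815
D_3 = 21.9868
D_4 = 23.4181
D_5 = 24.9427
D_6 = 26.5664
TV_6 = 26.9915/(0.073−0.016) = 473.5350
P₀ = Σ Dₜ/(1+r)ᵗ + TV_6/(1+r)^6 = 409.5347

$409.53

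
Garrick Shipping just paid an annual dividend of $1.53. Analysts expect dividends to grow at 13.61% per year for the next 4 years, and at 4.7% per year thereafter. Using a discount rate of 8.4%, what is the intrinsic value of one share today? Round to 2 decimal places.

Two-stage DDM. Project D₁…D_4 at 0.1361, terminal growth 0.047, discount at r = 0.084.
D_1 = 1.7382
D_2 = 1.9748
D_3 = 2.2436
D_4 = 2.5489
Terminal value at t=4: TV = D_5/(r−g) = 2.6687/(0.084−0.047) = 72.1278
P₀ = 1.7382/(1+0.084)^1 + 1.9748/(1+0.084)^2 + 2.2436/(1+0.084)^3 + 2.5489/(1+0.084)^4 + 72.1278/(1+0.084)^4 = 59.1294

$59.13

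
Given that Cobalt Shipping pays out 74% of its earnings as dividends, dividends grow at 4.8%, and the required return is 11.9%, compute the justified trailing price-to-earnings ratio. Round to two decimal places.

10.92

Justified trailing P/E = b(1+g)/(r−g) = 0.74×(1+0.048)/(0.119−0.048) = 10.9228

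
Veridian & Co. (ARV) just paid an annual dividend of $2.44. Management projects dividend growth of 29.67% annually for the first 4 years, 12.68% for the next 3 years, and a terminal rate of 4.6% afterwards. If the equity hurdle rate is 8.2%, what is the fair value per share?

Three-stage DDM. Project D₁…D_7; terminal Gordon value at t=7 with g = 0.046; discount at r = 0.082.
D_1 = 3.1639
D_2 = 4.1027
D_3 = 5.3200
D_4 = 6.8984
D_5 = 7.7731
D_6 = 8.7587
D_7 = 9.8693
TV_7 = 10.3233/(0.082−0.046) = 286.7593
P₀ = Σ Dₜ/(1+r)ᵗ + TV_7/(1+r)^7 = 197.2145

$197.21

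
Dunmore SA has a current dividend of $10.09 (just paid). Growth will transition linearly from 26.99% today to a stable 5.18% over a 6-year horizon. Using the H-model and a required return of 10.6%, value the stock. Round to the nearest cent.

$317.61

H-model: P₀ = D₀[(1+g_L) + H(g_S−g_L)]/(r−g_L), with H = 6/2 = 3.
P₀ = 10.09 × [(1+0.0518) + 3×(0.2699−0.0518)] / (0.106−0.0518)
   = 10.09 × 1.7061 / 0.0542 = 317.6116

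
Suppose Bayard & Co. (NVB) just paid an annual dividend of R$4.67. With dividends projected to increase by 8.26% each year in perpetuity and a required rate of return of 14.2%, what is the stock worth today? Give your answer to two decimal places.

Gordon growth model: P₀ = D₁/(r − g). D₁ = 4.67 × (1 + 0.0826) = 5.0557.
P₀ = 5.0557 / (0.142 − 0.0826) = 5.0557 / 0.0594 = 85.1135

R$85.11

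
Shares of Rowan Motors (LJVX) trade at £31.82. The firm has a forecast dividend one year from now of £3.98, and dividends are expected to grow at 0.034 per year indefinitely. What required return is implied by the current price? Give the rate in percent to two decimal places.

15.91%

Rearranging the constant-growth DDM: r = D₁/P₀ + g.
r = 3.9800 / 31.82 + 0.034 = 0.12508 + 0.034 = 0.15908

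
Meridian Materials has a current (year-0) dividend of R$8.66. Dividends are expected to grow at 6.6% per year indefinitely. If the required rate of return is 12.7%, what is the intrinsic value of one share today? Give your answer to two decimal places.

Gordon growth model: P₀ = D₁/(r − g). D₁ = 8.66 × (1 + 0.066) = 9.2316.
P₀ = 9.2316 / (0.127 − 0.066) = 9.2316 / 0.061 = 151.3370

R$151.34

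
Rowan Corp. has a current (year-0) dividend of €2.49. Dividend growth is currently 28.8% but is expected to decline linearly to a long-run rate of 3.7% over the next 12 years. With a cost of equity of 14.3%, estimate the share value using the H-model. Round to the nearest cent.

H-model: P₀ = D₀[(1+g_L) + H(g_S−g_L)]/(r−g_L), with H = 12/2 = 6.
P₀ = 2.49 × [(1+0.037) + 6×(0.288−0.037)] / (0.143−0.037)
   = 2.49 × 2.5430 / 0.106 = 59.7365

€59.74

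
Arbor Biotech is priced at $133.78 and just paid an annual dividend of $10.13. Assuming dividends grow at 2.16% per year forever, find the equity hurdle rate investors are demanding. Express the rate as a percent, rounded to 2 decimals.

Rearranging the constant-growth DDM: r = D₁/P₀ + g.
D₁ = 10.13 × (1 + 0.0216) = 10.3488.
r = 10.3488 / 133.78 + 0.0216 = 0.07736 + 0.0216 = 0.09896

9.90%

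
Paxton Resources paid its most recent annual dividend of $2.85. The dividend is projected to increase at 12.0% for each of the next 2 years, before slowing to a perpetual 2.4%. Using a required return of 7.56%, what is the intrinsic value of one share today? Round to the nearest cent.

$67.38

Two-stage DDM. Project D₁…D_2 at 0.12, terminal growth 0.024, discount at r = 0.0756.
D_1 = 3.1920
D_2 = 3.5750
Terminal value at t=2: TV = D_3/(r−g) = 3.6608/(0.0756−0.024) = 70.9465
P₀ = 3.1920/(1+0.0756)^1 + 3.5750/(1+0.0756)^2 + 70.9465/(1+0.0756)^2 = 67.3817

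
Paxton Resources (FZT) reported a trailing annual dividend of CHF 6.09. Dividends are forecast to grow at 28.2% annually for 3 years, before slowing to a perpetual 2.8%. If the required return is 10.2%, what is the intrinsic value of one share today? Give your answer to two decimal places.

Two-stage DDM. Project D₁…D_3 at 0.282, terminal growth 0.028, discount at r = 0.102.
D_1 = 7.8074
D_2 = 10.0091
D_3 = 12.8316
Terminal value at t=3: TV = D_4/(r−g) = 13.1909/(0.102−0.028) = 178.2554
P₀ = 7.8074/(1+0.102)^1 + 10.0091/(1+0.102)^2 + 12.8316/(1+0.102)^3 + 178.2554/(1+0.102)^3 = 158.1130

CHF 158.11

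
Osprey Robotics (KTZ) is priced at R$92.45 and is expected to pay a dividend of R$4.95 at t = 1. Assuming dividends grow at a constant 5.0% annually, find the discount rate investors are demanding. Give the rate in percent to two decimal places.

10.35%

Rearranging the constant-growth DDM: r = D₁/P₀ + g.
r = 4.9500 / 92.45 + 0.05 = 0.05354 + 0.05 = 0.10354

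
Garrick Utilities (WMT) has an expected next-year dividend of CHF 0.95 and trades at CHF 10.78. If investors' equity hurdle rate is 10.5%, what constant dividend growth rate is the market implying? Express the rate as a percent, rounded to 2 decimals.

1.69%

From P₀ = D₁/(r − g), the implied growth is g = r − D₁/P₀.
g = 0.105 − 0.95/10.78 = 0.105 − 0.08813 = 0.01687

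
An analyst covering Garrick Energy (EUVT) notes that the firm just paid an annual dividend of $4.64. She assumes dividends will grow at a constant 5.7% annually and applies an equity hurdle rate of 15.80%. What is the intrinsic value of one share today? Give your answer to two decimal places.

Gordon growth model: P₀ = D₁/(r − g). D₁ = 4.64 × (1 + 0.057) = 4.9045.
P₀ = 4.9045 / (0.158 − 0.057) = 4.9045 / 0.101 = 48.5592

$48.56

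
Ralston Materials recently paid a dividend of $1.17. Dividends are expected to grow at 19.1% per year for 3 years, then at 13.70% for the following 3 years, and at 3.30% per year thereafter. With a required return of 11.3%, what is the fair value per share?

Three-stage DDM. Project D₁…D_6; terminal Gordon value at t=6 with g = 0.033; discount at r = 0.113.
D_1 = 1.3935
D_2 = 1.6596
D_3 = 1.9766
D_4 = 2.2474
D_5 = 2.5553
D_6 = 2.9054
TV_6 = 3.0013/(0.113−0.033) = 37.5157
P₀ = Σ Dₜ/(1+r)ᵗ + TV_6/(1+r)^6 = 28.2496

$28.25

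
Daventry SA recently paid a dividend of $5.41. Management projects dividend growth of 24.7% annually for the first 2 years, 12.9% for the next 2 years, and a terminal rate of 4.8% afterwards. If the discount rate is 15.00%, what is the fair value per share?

$87.60

Three-stage DDM. Project D₁…D_4; terminal Gordon value at t=4 with g = 0.048; discount at r = 0.15.
D_1 = 6.7463
D_2 = 8.4126
D_3 = 9.4978
D_4 = 10.7230
TV_4 = 11.2377/(0.15−0.048) = 110.1740
P₀ = Σ Dₜ/(1+r)ᵗ + TV_4/(1+r)^4 = 87.5957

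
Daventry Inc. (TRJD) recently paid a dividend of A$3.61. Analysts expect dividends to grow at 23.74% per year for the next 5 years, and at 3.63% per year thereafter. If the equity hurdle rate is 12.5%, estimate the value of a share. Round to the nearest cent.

A$92.14

Two-stage DDM. Project D₁…D_5 at 0.2374, terminal growth 0.0363, discount at r = 0.125.
D_1 = 4.4670
D_2 = 5.5275
D_3 = 6.8397
D_4 = 8.4635
D_5 = 10.4727
Terminal value at t=5: TV = D_6/(r−g) = 10.8528/(0.125−0.0363) = 122.3544
P₀ = 4.4670/(1+0.125)^1 + 5.5275/(1+0.125)^2 + 6.8397/(1+0.125)^3 + 8.4635/(1+0.125)^4 + 10.4727/(1+0.125)^5 + 122.3544/(1+0.125)^5 = 92.1351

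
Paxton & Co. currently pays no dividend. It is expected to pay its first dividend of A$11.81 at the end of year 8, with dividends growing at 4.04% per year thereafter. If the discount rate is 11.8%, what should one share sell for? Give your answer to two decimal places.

Deferred-dividend DDM. At t=7 the remaining stream is a growing perpetuity with first payment D_8 = 11.81.
V_7 = D_8/(r−g) = 11.81/(0.118−0.0404) = 152.1907
P₀ = V_7/(1+r)^7 = 152.1907/(1+0.118)^7 = 69.7101

A$69.71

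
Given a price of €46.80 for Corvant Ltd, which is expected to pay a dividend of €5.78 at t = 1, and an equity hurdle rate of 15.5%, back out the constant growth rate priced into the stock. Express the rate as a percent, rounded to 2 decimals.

3.15%

From P₀ = D₁/(r − g), the implied growth is g = r − D₁/P₀.
g = 0.155 − 5.78/46.80 = 0.155 − 0.12350 = 0.03150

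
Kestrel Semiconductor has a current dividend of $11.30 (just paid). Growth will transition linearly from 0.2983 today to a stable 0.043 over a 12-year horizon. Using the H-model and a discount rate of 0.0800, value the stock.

H-model: P₀ = D₀[(1+g_L) + H(g_S−g_L)]/(r−g_L), with H = 12/2 = 6.
P₀ = 11.30 × [(1+0.043) + 6×(0.2983−0.043)] / (0.08−0.043)
   = 11.30 × 2.5748 / 0.037 = 786.3578

$786.36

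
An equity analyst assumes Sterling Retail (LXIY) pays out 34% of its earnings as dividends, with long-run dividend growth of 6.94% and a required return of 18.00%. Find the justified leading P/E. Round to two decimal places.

3.07

Justified leading P/E = b/(r−g) = 0.34/(0.18−0.0694) = 3.0741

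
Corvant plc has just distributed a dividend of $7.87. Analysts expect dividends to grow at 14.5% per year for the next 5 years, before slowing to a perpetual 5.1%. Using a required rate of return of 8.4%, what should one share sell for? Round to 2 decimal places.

$376.08

Two-stage DDM. Project D₁…D_5 at 0.145, terminal growth 0.051, discount at r = 0.084.
D_1 = 9.0112
D_2 = 10.3178
D_3 = 11.8138
D_4 = 13.5269
D_5 = 15.4882
Terminal value at t=5: TV = D_6/(r−g) = 16.2781/(0.084−0.051) = 493.2771
P₀ = 9.0112/(1+0.084)^1 + 10.3178/(1+0.084)^2 + 11.8138/(1+0.084)^3 + 13.5269/(1+0.084)^4 + 15.4882/(1+0.084)^5 + 493.2771/(1+0.084)^5 = 376.0806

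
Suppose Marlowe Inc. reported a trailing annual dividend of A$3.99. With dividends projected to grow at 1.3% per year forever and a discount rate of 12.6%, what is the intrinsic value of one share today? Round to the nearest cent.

Gordon growth model: P₀ = D₁/(r − g). D₁ = 3.99 × (1 + 0.013) = 4.0419.
P₀ = 4.0419 / (0.126 − 0.013) = 4.0419 / 0.113 = 35.7688

A$35.77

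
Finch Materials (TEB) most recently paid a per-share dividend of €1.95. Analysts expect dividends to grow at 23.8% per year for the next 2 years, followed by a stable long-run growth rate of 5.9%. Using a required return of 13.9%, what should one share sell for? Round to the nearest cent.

Two-stage DDM. Project D₁…D_2 at 0.238, terminal growth 0.059, discount at r = 0.139.
D_1 = 2.4141
D_2 = 2.9887
Terminal value at t=2: TV = D_3/(r−g) = 3.1650/(0.139−0.059) = 39.5623
P₀ = 2.4141/(1+0.139)^1 + 2.9887/(1+0.139)^2 + 39.5623/(1+0.139)^2 = 34.9186

€34.92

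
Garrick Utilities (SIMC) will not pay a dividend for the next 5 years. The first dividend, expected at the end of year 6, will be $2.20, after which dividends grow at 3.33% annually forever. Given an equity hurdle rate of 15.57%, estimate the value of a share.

Deferred-dividend DDM. At t=5 the remaining stream is a growing perpetuity with first payment D_6 = 2.20.
V_5 = D_6/(r−g) = 2.20/(0.1557−0.0333) = 17.9739
P₀ = V_5/(1+r)^5 = 17.9739/(1+0.1557)^5 = 8.7180

$8.72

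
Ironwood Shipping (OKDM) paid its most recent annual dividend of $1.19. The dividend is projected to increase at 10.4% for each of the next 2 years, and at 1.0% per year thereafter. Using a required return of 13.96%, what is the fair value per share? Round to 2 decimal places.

$10.97

Two-stage DDM. Project D₁…D_2 at 0.104, terminal growth 0.01, discount at r = 0.1396.
D_1 = 1.3138
D_2 = 1.4504
Terminal value at t=2: TV = D_3/(r−g) = 1.4649/(0.1396−0.01) = 11.3032
P₀ = 1.3138/(1+0.1396)^1 + 1.4504/(1+0.1396)^2 + 11.3032/(1+0.1396)^2 = 10.9732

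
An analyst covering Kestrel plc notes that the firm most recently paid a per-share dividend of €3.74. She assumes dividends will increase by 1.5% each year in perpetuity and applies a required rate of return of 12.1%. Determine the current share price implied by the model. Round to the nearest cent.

€35.81

Gordon growth model: P₀ = D₁/(r − g). D₁ = 3.74 × (1 + 0.015) = 3.7961.
P₀ = 3.7961 / (0.121 − 0.015) = 3.7961 / 0.106 = 35.8123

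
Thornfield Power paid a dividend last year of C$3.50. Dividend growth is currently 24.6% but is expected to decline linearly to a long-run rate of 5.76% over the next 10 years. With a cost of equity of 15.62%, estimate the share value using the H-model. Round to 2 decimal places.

C$70.98

H-model: P₀ = D₀[(1+g_L) + H(g_S−g_L)]/(r−g_L), with H = 10/2 = 5.
P₀ = 3.50 × [(1+0.0576) + 5×(0.246−0.0576)] / (0.1562−0.0576)
   = 3.50 × 1.9996 / 0.0986 = 70.9797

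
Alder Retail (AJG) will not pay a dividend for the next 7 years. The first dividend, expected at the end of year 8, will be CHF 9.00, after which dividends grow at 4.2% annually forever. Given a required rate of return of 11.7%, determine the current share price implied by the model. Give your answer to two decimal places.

CHF 55.31

Deferred-dividend DDM. At t=7 the remaining stream is a growing perpetuity with first payment D_8 = 9.00.
V_7 = D_8/(r−g) = 9.00/(0.117−0.042) = 120.0000
P₀ = V_7/(1+r)^7 = 120.0000/(1+0.117)^7 = 55.3107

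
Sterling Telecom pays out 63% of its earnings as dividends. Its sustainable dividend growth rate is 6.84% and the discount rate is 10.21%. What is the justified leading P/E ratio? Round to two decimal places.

18.69

Justified leading P/E = b/(r−g) = 0.63/(0.1021−0.0684) = 18.6944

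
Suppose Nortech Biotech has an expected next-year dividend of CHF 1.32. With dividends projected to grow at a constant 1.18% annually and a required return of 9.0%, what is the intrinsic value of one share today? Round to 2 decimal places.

CHF 16.88

Gordon growth model: P₀ = D₁/(r − g), with D₁ = 1.32 given directly.
P₀ = 1.3200 / (0.09 − 0.0118) = 1.3200 / 0.0782 = 16.8798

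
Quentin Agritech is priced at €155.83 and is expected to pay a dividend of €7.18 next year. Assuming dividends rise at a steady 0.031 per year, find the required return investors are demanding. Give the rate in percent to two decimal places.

Rearranging the constant-growth DDM: r = D₁/P₀ + g.
r = 7.1800 / 155.83 + 0.031 = 0.04608 + 0.031 = 0.07708

7.71%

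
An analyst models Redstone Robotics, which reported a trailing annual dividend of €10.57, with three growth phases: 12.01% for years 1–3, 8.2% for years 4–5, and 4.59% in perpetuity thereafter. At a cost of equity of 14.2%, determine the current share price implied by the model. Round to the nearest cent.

€146.35

Three-stage DDM. Project D₁…D_5; terminal Gordon value at t=5 with g = 0.0459; discount at r = 0.142.
D_1 = 11.8395
D_2 = 13.2614
D_3 = 14.8541
D_4 = 16.0721
D_5 = 17.3900
TV_5 = 18.1882/(0.142−0.0459) = 189.2634
P₀ = Σ Dₜ/(1+r)ᵗ + TV_5/(1+r)^5 = 146.3515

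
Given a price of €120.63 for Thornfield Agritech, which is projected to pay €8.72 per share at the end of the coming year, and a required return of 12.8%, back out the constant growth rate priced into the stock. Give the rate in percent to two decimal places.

5.57%

From P₀ = D₁/(r − g), the implied growth is g = r − D₁/P₀.
g = 0.128 − 8.72/120.63 = 0.128 − 0.07229 = 0.05571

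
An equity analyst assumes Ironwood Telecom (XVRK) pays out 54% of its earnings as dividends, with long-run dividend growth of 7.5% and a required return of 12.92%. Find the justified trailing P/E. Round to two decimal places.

Justified trailing P/E = b(1+g)/(r−g) = 0.54×(1+0.075)/(0.1292−0.075) = 10.7103

10.71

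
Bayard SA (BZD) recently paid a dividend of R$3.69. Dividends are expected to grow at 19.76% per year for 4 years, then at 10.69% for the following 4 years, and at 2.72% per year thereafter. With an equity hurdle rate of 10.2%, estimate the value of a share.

Three-stage DDM. Project D₁…D_8; terminal Gordon value at t=8 with g = 0.0272; discount at r = 0.102.
D_1 = 4.4191
D_2 = 5.2924
D_3 = 6.3381
D_4 = 7.5906
D_5 = 8.4020
D_6 = 9.3002
D_7 = 10.2943
D_8 = 11.3948
TV_8 = 11.7047/(0.102−0.0272) = 156.4806
P₀ = Σ Dₜ/(1+r)ᵗ + TV_8/(1+r)^8 = 111.0148

R$111.01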